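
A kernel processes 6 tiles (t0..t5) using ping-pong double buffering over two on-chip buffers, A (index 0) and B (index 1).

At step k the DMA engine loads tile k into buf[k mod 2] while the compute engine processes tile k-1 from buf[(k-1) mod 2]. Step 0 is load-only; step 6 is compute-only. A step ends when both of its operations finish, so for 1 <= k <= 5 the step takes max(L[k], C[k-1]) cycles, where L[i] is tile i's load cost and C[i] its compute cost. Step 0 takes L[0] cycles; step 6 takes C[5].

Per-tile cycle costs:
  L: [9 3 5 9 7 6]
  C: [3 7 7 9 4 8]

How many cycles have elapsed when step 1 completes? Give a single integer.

end_cycle[1] = 12

k=0 load=t0/9c comp=- wait=9 total=9
k=1 load=t1/3c comp=t0/3c wait=3 total=12
k=2 load=t2/5c comp=t1/7c wait=7 total=19
k=3 load=t3/9c comp=t2/7c wait=9 total=28
k=4 load=t4/7c comp=t3/9c wait=9 total=37
k=5 load=t5/6c comp=t4/4c wait=6 total=43
k=6 load=- comp=t5/8c wait=8 total=51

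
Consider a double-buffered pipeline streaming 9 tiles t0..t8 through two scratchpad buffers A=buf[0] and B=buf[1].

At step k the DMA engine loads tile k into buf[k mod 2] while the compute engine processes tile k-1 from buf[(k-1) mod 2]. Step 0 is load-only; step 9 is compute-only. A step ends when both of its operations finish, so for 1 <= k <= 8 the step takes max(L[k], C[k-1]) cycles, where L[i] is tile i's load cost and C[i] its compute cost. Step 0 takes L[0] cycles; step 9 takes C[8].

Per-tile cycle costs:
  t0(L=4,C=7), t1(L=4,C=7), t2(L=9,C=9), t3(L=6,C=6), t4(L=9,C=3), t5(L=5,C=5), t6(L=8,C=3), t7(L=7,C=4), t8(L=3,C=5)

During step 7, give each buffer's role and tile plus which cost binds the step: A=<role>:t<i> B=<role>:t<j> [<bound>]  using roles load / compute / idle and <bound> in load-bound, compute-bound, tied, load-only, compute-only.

step 7: A=compute:t6 B=load:t7 [load-bound]

k=0 load=t0/4c comp=- wait=4 total=4
k=1 load=t1/4c comp=t0/7c wait=7 total=11
k=2 load=t2/9c comp=t1/7c wait=9 total=20
k=3 load=t3/6c comp=t2/9c wait=9 total=29
k=4 load=t4/9c comp=t3/6c wait=9 total=38
k=5 load=t5/5c comp=t4/3c wait=5 total=43
k=6 load=t6/8c comp=t5/5c wait=8 total=51
k=7 load=t7/7c comp=t6/3c wait=7 total=58
k=8 load=t8/3c comp=t7/4c wait=4 total=62
k=9 load=- comp=t8/5c wait=5 total=67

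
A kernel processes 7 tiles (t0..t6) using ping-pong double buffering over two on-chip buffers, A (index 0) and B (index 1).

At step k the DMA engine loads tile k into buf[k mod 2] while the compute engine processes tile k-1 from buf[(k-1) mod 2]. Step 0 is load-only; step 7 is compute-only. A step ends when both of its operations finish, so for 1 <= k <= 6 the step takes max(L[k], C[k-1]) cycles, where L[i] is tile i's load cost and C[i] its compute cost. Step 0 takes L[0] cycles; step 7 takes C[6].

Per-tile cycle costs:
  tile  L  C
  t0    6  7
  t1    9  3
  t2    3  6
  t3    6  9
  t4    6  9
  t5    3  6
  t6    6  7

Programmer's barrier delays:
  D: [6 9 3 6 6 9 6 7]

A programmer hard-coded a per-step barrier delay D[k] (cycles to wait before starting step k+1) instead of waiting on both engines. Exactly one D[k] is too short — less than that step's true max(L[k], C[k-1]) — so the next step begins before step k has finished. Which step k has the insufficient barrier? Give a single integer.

k=0 barrier L[0]=6→6c, D[0]=6 ok
k=1 barrier max(L[1]=9,C[0]=7)→9c, D[1]=9 ok
k=2 barrier max(L[2]=3,C[1]=3)→3c, D[2]=3 ok
k=3 barrier max(L[3]=6,C[2]=6)→6c, D[3]=6 ok
k=4 barrier max(L[4]=6,C[3]=9)→9c, D[4]=6 SHORT
k=5 barrier max(L[5]=3,C[4]=9)→9c, D[5]=9 ok
k=6 barrier max(L[6]=6,C[5]=6)→6c, D[6]=6 ok
k=7 barrier C[6]=7→7c, D[7]=7 ok

hazard at step 4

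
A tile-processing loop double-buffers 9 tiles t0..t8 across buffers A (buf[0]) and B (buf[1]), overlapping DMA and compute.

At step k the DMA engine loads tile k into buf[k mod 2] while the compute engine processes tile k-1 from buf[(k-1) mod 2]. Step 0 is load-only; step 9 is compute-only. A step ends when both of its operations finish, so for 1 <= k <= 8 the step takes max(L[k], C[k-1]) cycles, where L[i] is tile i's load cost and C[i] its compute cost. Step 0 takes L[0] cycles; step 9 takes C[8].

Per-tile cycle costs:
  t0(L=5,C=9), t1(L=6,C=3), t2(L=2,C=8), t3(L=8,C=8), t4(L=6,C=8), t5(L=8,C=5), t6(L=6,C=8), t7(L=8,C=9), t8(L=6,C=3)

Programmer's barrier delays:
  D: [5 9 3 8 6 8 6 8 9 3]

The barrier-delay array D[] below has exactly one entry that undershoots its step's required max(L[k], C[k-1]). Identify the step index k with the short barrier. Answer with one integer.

hazard at step 4

k=0 barrier L[0]=5→5c, D[0]=5 ok
k=1 barrier max(L[1]=6,C[0]=9)→9c, D[1]=9 ok
k=2 barrier max(L[2]=2,C[1]=3)→3c, D[2]=3 ok
k=3 barrier max(L[3]=8,C[2]=8)→8c, D[3]=8 ok
k=4 barrier max(L[4]=6,C[3]=8)→8c, D[4]=6 SHORT
k=5 barrier max(L[5]=8,C[4]=8)→8c, D[5]=8 ok
k=6 barrier max(L[6]=6,C[5]=5)→6c, D[6]=6 ok
k=7 barrier max(L[7]=8,C[6]=8)→8c, D[7]=8 ok
k=8 barrier max(L[8]=6,C[7]=9)→9c, D[8]=9 ok
k=9 barrier C[8]=3→3c, D[9]=3 ok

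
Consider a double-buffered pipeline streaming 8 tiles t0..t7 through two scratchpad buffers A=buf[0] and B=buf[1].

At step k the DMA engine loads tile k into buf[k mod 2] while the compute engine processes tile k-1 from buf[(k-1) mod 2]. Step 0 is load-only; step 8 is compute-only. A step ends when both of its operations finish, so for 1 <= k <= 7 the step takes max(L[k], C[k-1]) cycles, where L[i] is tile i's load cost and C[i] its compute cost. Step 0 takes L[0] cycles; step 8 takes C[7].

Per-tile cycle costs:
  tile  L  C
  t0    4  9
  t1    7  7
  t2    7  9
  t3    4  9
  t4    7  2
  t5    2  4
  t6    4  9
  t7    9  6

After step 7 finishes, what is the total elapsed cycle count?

k=0 load=t0/4c comp=- wait=4 total=4
k=1 load=t1/7c comp=t0/9c wait=9 total=13
k=2 load=t2/7c comp=t1/7c wait=7 total=20
k=3 load=t3/4c comp=t2/9c wait=9 total=29
k=4 load=t4/7c comp=t3/9c wait=9 total=38
k=5 load=t5/2c comp=t4/2c wait=2 total=40
k=6 load=t6/4c comp=t5/4c wait=4 total=44
k=7 load=t7/9c comp=t6/9c wait=9 total=53
k=8 load=- comp=t7/6c wait=6 total=59

end_cycle[7] = 53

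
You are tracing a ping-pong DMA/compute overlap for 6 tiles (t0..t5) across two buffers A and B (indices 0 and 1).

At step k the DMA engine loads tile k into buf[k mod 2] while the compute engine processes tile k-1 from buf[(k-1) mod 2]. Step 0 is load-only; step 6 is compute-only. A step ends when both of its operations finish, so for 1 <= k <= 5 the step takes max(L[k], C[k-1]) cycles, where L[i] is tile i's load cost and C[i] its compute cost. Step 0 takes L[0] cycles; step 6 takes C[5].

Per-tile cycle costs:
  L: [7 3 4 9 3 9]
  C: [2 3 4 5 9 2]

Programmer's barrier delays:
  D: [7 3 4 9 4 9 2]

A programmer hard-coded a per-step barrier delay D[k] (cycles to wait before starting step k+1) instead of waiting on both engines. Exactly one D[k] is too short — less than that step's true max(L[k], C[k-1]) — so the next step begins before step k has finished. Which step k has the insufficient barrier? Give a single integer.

hazard at step 4

[0] required=L[0]=7=7 vs D=7 ok
[1] required=max(L[1]=3,C[0]=2)=3 vs D=3 ok
[2] required=max(L[2]=4,C[1]=3)=4 vs D=4 ok
[3] required=max(L[3]=9,C[2]=4)=9 vs D=9 ok
[4] required=max(L[4]=3,C[3]=5)=5 vs D=4 SHORT
[5] required=max(L[5]=9,C[4]=9)=9 vs D=9 ok
[6] required=C[5]=2=2 vs D=2 ok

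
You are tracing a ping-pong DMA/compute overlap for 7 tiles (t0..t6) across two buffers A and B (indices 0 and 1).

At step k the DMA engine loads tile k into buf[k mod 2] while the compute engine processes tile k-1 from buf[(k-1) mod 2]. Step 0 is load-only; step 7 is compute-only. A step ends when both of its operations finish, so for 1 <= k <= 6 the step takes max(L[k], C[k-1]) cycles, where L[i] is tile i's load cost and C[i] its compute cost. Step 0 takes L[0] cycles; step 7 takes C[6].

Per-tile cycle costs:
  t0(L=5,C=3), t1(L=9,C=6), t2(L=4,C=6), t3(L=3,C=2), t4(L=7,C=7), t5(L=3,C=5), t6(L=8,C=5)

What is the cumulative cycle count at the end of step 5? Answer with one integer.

k=0 load=t0/5c comp=- wait=5 total=5
k=1 load=t1/9c comp=t0/3c wait=9 total=14
k=2 load=t2/4c comp=t1/6c wait=6 total=20
k=3 load=t3/3c comp=t2/6c wait=6 total=26
k=4 load=t4/7c comp=t3/2c wait=7 total=33
k=5 load=t5/3c comp=t4/7c wait=7 total=40
k=6 load=t6/8c comp=t5/5c wait=8 total=48
k=7 load=- comp=t6/5c wait=5 total=53

end_cycle[5] = 40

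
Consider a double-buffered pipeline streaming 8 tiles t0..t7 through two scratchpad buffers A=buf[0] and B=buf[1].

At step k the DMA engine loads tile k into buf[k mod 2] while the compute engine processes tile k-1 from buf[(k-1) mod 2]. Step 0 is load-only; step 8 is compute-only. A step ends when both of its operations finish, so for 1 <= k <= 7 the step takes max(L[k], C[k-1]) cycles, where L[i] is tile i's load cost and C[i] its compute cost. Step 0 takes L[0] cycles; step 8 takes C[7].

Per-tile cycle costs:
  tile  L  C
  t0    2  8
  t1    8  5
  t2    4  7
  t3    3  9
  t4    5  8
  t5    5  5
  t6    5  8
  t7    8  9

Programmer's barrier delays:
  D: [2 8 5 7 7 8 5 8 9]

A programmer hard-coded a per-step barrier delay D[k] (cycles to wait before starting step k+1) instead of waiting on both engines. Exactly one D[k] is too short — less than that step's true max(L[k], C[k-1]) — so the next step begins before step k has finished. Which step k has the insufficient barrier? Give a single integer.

k=0 barrier L[0]=2→2c, D[0]=2 ok
k=1 barrier max(L[1]=8,C[0]=8)→8c, D[1]=8 ok
k=2 barrier max(L[2]=4,C[1]=5)→5c, D[2]=5 ok
k=3 barrier max(L[3]=3,C[2]=7)→7c, D[3]=7 ok
k=4 barrier max(L[4]=5,C[3]=9)→9c, D[4]=7 SHORT
k=5 barrier max(L[5]=5,C[4]=8)→8c, D[5]=8 ok
k=6 barrier max(L[6]=5,C[5]=5)→5c, D[6]=5 ok
k=7 barrier max(L[7]=8,C[6]=8)→8c, D[7]=8 ok
k=8 barrier C[7]=9→9c, D[8]=9 ok

hazard at step 4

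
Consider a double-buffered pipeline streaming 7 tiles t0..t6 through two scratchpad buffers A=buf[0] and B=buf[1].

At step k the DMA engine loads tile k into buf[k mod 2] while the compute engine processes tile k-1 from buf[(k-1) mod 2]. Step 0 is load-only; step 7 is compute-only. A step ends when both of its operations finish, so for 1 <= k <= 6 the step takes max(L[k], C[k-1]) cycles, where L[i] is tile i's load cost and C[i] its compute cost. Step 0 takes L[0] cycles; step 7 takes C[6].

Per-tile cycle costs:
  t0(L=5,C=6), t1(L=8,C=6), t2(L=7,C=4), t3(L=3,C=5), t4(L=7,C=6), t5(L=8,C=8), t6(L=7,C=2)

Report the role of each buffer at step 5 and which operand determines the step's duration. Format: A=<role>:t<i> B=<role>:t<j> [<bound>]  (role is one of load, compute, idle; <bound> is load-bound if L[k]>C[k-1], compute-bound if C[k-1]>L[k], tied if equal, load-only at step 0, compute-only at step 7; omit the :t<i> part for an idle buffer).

step 5: A=compute:t4 B=load:t5 [load-bound]

step 0: L[0]=5 → dur=5, Σ=5 | A=load:t0 B=idle [load-only]
step 1: L[1]=8 C[0]=6 → dur=8, Σ=13 | A=compute:t0 B=load:t1 [load-bound]
step 2: L[2]=7 C[1]=6 → dur=7, Σ=20 | A=load:t2 B=compute:t1 [load-bound]
step 3: L[3]=3 C[2]=4 → dur=4, Σ=24 | A=compute:t2 B=load:t3 [compute-bound]
step 4: L[4]=7 C[3]=5 → dur=7, Σ=31 | A=load:t4 B=compute:t3 [load-bound]
step 5: L[5]=8 C[4]=6 → dur=8, Σ=39 | A=compute:t4 B=load:t5 [load-bound]
step 6: L[6]=7 C[5]=8 → dur=8, Σ=47 | A=load:t6 B=compute:t5 [compute-bound]
step 7: C[6]=2 → dur=2, Σ=49 | A=compute:t6 B=idle [compute-only]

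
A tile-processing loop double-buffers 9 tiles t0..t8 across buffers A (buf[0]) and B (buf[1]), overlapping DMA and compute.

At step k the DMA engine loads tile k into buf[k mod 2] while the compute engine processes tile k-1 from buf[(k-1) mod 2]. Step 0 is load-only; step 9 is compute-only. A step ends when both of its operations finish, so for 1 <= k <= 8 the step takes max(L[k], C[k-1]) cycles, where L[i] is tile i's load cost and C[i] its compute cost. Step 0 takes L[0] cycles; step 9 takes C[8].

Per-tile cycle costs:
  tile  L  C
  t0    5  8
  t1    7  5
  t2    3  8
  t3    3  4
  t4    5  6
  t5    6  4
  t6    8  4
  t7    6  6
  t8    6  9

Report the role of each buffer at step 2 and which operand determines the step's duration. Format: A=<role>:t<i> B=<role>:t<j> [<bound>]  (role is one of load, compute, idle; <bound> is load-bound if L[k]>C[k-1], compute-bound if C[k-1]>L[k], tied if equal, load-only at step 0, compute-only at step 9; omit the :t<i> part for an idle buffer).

step 2: A=load:t2 B=compute:t1 [compute-bound]

k=0 load=t0/5c comp=- wait=5 total=5
k=1 load=t1/7c comp=t0/8c wait=8 total=13
k=2 load=t2/3c comp=t1/5c wait=5 total=18
k=3 load=t3/3c comp=t2/8c wait=8 total=26
k=4 load=t4/5c comp=t3/4c wait=5 total=31
k=5 load=t5/6c comp=t4/6c wait=6 total=37
k=6 load=t6/8c comp=t5/4c wait=8 total=45
k=7 load=t7/6c comp=t6/4c wait=6 total=51
k=8 load=t8/6c comp=t7/6c wait=6 total=57
k=9 load=- comp=t8/9c wait=9 total=66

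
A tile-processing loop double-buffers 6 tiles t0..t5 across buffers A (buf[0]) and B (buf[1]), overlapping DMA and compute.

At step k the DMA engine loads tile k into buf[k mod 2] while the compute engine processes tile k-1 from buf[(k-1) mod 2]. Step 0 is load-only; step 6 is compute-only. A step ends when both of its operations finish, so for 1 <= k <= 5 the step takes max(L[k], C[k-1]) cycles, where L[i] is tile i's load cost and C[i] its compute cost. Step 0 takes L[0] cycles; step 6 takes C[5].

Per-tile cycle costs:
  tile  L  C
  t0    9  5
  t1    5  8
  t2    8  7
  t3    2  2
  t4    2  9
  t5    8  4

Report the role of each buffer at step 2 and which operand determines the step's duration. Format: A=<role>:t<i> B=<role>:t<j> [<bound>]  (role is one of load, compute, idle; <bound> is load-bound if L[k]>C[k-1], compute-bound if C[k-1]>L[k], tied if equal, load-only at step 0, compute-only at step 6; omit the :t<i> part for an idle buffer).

  0. 9=9c; end=9; A:t0 B:-
  1. max(5,5)=5c; end=14; A:t0 B:t1
  2. max(8,8)=8c; end=22; A:t2 B:t1
  3. max(2,7)=7c; end=29; A:t2 B:t3
  4. max(2,2)=2c; end=31; A:t4 B:t3
  5. max(8,9)=9c; end=40; A:t4 B:t5
  6. 4=4c; end=44; A:t4 B:t5

step 2: A=load:t2 B=compute:t1 [tied]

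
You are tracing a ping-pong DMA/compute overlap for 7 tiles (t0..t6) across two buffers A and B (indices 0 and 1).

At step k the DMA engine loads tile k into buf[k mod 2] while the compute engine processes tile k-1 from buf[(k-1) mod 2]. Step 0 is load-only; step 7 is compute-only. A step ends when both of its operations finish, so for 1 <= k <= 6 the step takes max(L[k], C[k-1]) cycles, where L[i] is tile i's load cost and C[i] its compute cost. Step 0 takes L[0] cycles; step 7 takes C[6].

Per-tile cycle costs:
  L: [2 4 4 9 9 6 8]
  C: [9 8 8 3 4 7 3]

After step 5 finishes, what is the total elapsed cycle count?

step 0: L[0]=2 → dur=2, Σ=2 | A=load:t0 B=idle [load-only]
step 1: L[1]=4 C[0]=9 → dur=9, Σ=11 | A=compute:t0 B=load:t1 [compute-bound]
step 2: L[2]=4 C[1]=8 → dur=8, Σ=19 | A=load:t2 B=compute:t1 [compute-bound]
step 3: L[3]=9 C[2]=8 → dur=9, Σ=28 | A=compute:t2 B=load:t3 [load-bound]
step 4: L[4]=9 C[3]=3 → dur=9, Σ=37 | A=load:t4 B=compute:t3 [load-bound]
step 5: L[5]=6 C[4]=4 → dur=6, Σ=43 | A=compute:t4 B=load:t5 [load-bound]
step 6: L[6]=8 C[5]=7 → dur=8, Σ=51 | A=load:t6 B=compute:t5 [load-bound]
step 7: C[6]=3 → dur=3, Σ=54 | A=compute:t6 B=idle [compute-only]

end_cycle[5] = 43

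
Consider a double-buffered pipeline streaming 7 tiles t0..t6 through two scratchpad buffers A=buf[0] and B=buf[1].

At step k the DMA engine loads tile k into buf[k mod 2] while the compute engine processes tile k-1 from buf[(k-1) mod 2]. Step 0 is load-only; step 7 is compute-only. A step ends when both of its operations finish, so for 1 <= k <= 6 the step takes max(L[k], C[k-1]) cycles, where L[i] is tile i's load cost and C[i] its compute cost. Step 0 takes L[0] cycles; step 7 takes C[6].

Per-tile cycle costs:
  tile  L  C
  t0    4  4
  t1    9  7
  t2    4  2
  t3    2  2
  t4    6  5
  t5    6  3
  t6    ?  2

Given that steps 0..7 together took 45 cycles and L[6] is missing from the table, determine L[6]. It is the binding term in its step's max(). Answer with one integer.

step 0 = dur = L[0]=4 = 4
step 1 = dur = max(L[1]=9, C[0]=4) = 9
step 2 = dur = max(L[2]=4, C[1]=7) = 7
step 3 = dur = max(L[3]=2, C[2]=2) = 2
step 4 = dur = max(L[4]=6, C[3]=2) = 6
step 5 = dur = max(L[5]=6, C[4]=5) = 6
step 6 = dur = max(L[6]=?, C[5]=3) = L[6]  (unknown; binding)
step 7 = dur = C[6]=2 = 2
sum of known step durations = 36
dur[6] = total - known = 45 - 36 = 9
L[6] is the binding max in step 6, so L[6] = dur[6] = 9

L[6] = 9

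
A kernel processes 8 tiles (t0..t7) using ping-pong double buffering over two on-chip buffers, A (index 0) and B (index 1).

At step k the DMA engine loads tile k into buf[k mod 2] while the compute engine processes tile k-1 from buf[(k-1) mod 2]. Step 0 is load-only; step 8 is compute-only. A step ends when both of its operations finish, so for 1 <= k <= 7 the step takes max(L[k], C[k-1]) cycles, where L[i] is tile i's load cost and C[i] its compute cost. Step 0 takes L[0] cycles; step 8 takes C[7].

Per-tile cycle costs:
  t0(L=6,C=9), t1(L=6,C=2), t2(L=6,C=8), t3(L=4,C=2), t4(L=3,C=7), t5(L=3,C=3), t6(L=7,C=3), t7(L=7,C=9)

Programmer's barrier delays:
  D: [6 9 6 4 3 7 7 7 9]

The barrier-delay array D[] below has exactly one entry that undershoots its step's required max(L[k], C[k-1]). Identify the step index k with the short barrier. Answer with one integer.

hazard at step 3

step 0: need L[0]=6 = 6; D[0]=6 ok
step 1: need max(L[1]=6,C[0]=9) = 9; D[1]=9 ok
step 2: need max(L[2]=6,C[1]=2) = 6; D[2]=6 ok
step 3: need max(L[3]=4,C[2]=8) = 8; D[3]=4 SHORT
step 4: need max(L[4]=3,C[3]=2) = 3; D[4]=3 ok
step 5: need max(L[5]=3,C[4]=7) = 7; D[5]=7 ok
step 6: need max(L[6]=7,C[5]=3) = 7; D[6]=7 ok
step 7: need max(L[7]=7,C[6]=3) = 7; D[7]=7 ok
step 8: need C[7]=9 = 9; D[8]=9 ok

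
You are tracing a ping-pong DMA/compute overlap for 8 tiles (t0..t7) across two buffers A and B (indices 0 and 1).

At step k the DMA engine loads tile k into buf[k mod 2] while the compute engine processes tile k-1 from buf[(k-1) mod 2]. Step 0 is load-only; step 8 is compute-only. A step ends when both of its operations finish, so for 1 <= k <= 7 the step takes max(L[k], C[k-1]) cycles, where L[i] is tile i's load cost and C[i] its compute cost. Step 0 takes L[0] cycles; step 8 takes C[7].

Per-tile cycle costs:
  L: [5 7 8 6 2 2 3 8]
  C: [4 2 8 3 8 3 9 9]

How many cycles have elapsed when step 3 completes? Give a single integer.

end_cycle[3] = 28

step 0: L[0]=5 → dur=5, Σ=5 | A=load:t0 B=idle [load-only]
step 1: L[1]=7 C[0]=4 → dur=7, Σ=12 | A=compute:t0 B=load:t1 [load-bound]
step 2: L[2]=8 C[1]=2 → dur=8, Σ=20 | A=load:t2 B=compute:t1 [load-bound]
step 3: L[3]=6 C[2]=8 → dur=8, Σ=28 | A=compute:t2 B=load:t3 [compute-bound]
step 4: L[4]=2 C[3]=3 → dur=3, Σ=31 | A=load:t4 B=compute:t3 [compute-bound]
step 5: L[5]=2 C[4]=8 → dur=8, Σ=39 | A=compute:t4 B=load:t5 [compute-bound]
step 6: L[6]=3 C[5]=3 → dur=3, Σ=42 | A=load:t6 B=compute:t5 [tied]
step 7: L[7]=8 C[6]=9 → dur=9, Σ=51 | A=compute:t6 B=load:t7 [compute-bound]
step 8: C[7]=9 → dur=9, Σ=60 | A=idle B=compute:t7 [compute-only]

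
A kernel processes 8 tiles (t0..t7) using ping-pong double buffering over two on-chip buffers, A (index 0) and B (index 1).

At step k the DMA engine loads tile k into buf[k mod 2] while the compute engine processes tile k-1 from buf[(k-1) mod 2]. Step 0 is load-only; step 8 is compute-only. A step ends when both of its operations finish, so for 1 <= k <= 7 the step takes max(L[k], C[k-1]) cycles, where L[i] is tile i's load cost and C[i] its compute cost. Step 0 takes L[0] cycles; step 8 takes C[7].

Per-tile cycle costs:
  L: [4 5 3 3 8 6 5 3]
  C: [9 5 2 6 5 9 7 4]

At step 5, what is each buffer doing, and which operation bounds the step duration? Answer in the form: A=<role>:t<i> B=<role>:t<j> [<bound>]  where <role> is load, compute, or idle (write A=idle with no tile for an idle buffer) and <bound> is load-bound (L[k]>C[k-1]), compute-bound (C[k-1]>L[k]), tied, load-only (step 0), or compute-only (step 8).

  0. 4=4c; end=4; A:t0 B:-
  1. max(5,9)=9c; end=13; A:t0 B:t1
  2. max(3,5)=5c; end=18; A:t2 B:t1
  3. max(3,2)=3c; end=21; A:t2 B:t3
  4. max(8,6)=8c; end=29; A:t4 B:t3
  5. max(6,5)=6c; end=35; A:t4 B:t5
  6. max(5,9)=9c; end=44; A:t6 B:t5
  7. max(3,7)=7c; end=51; A:t6 B:t7
  8. 4=4c; end=55; A:t6 B:t7

step 5: A=compute:t4 B=load:t5 [load-bound]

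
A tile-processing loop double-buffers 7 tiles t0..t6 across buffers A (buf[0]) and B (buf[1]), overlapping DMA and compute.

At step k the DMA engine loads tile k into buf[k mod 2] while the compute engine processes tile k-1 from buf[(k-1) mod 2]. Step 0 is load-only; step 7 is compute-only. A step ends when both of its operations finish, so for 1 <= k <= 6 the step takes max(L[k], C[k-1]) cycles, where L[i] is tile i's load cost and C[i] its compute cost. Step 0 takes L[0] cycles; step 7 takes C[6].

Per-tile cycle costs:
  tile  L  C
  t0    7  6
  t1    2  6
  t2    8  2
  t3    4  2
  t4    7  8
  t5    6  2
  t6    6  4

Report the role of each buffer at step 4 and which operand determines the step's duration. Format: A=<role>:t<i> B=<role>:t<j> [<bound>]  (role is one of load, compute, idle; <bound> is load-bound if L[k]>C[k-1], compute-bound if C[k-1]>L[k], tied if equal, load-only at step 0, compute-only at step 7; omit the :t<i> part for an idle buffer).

step 4: A=load:t4 B=compute:t3 [load-bound]

k=0 load=t0/7c comp=- wait=7 total=7
k=1 load=t1/2c comp=t0/6c wait=6 total=13
k=2 load=t2/8c comp=t1/6c wait=8 total=21
k=3 load=t3/4c comp=t2/2c wait=4 total=25
k=4 load=t4/7c comp=t3/2c wait=7 total=32
k=5 load=t5/6c comp=t4/8c wait=8 total=40
k=6 load=t6/6c comp=t5/2c wait=6 total=46
k=7 load=- comp=t6/4c wait=4 total=50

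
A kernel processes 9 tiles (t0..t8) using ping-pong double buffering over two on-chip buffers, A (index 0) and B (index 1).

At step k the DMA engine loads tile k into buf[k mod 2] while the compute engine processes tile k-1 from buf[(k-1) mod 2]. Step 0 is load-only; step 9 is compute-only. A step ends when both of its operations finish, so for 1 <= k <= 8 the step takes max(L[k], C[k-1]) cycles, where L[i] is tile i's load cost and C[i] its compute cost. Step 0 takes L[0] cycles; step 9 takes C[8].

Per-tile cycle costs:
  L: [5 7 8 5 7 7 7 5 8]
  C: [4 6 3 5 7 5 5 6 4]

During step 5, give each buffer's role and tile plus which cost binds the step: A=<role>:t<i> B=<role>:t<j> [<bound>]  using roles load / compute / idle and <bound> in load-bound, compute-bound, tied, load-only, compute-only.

k=0 load=t0/5c comp=- wait=5 total=5
k=1 load=t1/7c comp=t0/4c wait=7 total=12
k=2 load=t2/8c comp=t1/6c wait=8 total=20
k=3 load=t3/5c comp=t2/3c wait=5 total=25
k=4 load=t4/7c comp=t3/5c wait=7 total=32
k=5 load=t5/7c comp=t4/7c wait=7 total=39
k=6 load=t6/7c comp=t5/5c wait=7 total=46
k=7 load=t7/5c comp=t6/5c wait=5 total=51
k=8 load=t8/8c comp=t7/6c wait=8 total=59
k=9 load=- comp=t8/4c wait=4 total=63

step 5: A=compute:t4 B=load:t5 [tied]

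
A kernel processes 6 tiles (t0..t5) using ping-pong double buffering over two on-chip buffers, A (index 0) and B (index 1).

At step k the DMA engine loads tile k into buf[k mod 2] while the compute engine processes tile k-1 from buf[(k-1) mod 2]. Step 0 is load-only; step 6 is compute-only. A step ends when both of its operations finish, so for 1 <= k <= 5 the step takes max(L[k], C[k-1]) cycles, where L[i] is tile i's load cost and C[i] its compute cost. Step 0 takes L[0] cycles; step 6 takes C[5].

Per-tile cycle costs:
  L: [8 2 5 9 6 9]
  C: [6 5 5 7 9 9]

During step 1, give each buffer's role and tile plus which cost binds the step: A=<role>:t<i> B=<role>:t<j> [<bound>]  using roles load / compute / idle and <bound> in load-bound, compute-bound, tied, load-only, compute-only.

step 1: A=compute:t0 B=load:t1 [compute-bound]

step 0: L[0]=8 → dur=8, Σ=8 | A=load:t0 B=idle [load-only]
step 1: L[1]=2 C[0]=6 → dur=6, Σ=14 | A=compute:t0 B=load:t1 [compute-bound]
step 2: L[2]=5 C[1]=5 → dur=5, Σ=19 | A=load:t2 B=compute:t1 [tied]
step 3: L[3]=9 C[2]=5 → dur=9, Σ=28 | A=compute:t2 B=load:t3 [load-bound]
step 4: L[4]=6 C[3]=7 → dur=7, Σ=35 | A=load:t4 B=compute:t3 [compute-bound]
step 5: L[5]=9 C[4]=9 → dur=9, Σ=44 | A=compute:t4 B=load:t5 [tied]
step 6: C[5]=9 → dur=9, Σ=53 | A=idle B=compute:t5 [compute-only]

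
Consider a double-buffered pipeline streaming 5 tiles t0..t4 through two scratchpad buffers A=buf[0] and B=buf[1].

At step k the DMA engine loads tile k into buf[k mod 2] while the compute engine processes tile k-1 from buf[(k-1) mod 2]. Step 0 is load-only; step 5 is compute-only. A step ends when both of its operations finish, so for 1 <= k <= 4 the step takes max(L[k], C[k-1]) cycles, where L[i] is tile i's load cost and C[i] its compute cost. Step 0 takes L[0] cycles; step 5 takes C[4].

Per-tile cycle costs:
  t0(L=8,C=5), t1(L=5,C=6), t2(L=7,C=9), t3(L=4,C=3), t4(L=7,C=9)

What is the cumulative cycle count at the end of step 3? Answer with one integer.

end_cycle[3] = 29

  0. 8=8c; end=8; A:t0 B:-
  1. max(5,5)=5c; end=13; A:t0 B:t1
  2. max(7,6)=7c; end=20; A:t2 B:t1
  3. max(4,9)=9c; end=29; A:t2 B:t3
  4. max(7,3)=7c; end=36; A:t4 B:t3
  5. 9=9c; end=45; A:t4 B:t3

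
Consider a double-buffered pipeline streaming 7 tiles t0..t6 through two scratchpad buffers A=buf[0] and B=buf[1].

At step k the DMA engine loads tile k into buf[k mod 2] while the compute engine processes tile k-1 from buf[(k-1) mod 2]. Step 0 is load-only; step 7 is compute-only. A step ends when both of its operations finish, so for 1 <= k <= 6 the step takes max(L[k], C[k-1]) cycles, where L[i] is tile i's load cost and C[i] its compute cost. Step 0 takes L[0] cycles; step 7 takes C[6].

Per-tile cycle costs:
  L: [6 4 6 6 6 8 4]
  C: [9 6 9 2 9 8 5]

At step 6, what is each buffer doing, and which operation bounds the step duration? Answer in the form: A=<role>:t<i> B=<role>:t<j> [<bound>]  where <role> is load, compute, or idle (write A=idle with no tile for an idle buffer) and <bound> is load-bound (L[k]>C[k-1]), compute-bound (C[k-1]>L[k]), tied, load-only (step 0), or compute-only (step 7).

[0] DMA t0→A (6c) ∥ CU idle ⇒ 6c, clock 6
[1] DMA t1→B (4c) ∥ CU A:t0 (9c) ⇒ 9c, clock 15
[2] DMA t2→A (6c) ∥ CU B:t1 (6c) ⇒ 6c, clock 21
[3] DMA t3→B (6c) ∥ CU A:t2 (9c) ⇒ 9c, clock 30
[4] DMA t4→A (6c) ∥ CU B:t3 (2c) ⇒ 6c, clock 36
[5] DMA t5→B (8c) ∥ CU A:t4 (9c) ⇒ 9c, clock 45
[6] DMA t6→A (4c) ∥ CU B:t5 (8c) ⇒ 8c, clock 53
[7] DMA idle ∥ CU A:t6 (5c) ⇒ 5c, clock 58

step 6: A=load:t6 B=compute:t5 [compute-bound]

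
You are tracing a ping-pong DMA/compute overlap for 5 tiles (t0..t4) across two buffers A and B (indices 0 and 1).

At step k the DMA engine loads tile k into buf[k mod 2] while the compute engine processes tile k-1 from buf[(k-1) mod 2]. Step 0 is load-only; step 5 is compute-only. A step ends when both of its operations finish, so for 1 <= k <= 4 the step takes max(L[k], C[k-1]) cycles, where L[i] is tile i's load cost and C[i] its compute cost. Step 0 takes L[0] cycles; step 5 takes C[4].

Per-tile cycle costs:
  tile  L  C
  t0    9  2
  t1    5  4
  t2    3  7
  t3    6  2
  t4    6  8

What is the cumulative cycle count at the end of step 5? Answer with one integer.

[0] DMA t0→A (9c) ∥ CU idle ⇒ 9c, clock 9
[1] DMA t1→B (5c) ∥ CU A:t0 (2c) ⇒ 5c, clock 14
[2] DMA t2→A (3c) ∥ CU B:t1 (4c) ⇒ 4c, clock 18
[3] DMA t3→B (6c) ∥ CU A:t2 (7c) ⇒ 7c, clock 25
[4] DMA t4→A (6c) ∥ CU B:t3 (2c) ⇒ 6c, clock 31
[5] DMA idle ∥ CU A:t4 (8c) ⇒ 8c, clock 39

end_cycle[5] = 39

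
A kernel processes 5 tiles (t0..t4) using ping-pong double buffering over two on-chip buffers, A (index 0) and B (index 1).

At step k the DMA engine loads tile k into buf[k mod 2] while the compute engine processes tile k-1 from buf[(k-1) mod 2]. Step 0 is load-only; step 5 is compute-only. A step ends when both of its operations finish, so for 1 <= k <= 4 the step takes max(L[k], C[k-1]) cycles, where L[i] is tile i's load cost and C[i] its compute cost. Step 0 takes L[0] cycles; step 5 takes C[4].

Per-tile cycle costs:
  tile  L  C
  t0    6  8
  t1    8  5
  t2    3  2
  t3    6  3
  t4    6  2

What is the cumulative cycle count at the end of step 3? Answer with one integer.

  0. 6=6c; end=6; A:t0 B:-
  1. max(8,8)=8c; end=14; A:t0 B:t1
  2. max(3,5)=5c; end=19; A:t2 B:t1
  3. max(6,2)=6c; end=25; A:t2 B:t3
  4. max(6,3)=6c; end=31; A:t4 B:t3
  5. 2=2c; end=33; A:t4 B:t3

end_cycle[3] = 25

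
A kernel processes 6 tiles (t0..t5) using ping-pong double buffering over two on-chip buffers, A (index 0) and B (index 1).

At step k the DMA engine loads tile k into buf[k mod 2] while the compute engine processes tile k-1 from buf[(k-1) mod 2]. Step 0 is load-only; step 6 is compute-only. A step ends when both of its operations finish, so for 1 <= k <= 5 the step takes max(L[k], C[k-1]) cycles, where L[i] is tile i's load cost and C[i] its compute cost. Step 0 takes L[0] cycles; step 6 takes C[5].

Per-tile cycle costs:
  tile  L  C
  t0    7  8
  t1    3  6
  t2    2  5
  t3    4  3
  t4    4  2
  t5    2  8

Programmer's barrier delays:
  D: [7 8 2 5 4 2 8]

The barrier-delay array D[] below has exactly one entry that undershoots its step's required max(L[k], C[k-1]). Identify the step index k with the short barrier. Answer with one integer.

hazard at step 2

k=0 barrier L[0]=7→7c, D[0]=7 ok
k=1 barrier max(L[1]=3,C[0]=8)→8c, D[1]=8 ok
k=2 barrier max(L[2]=2,C[1]=6)→6c, D[2]=2 SHORT
k=3 barrier max(L[3]=4,C[2]=5)→5c, D[3]=5 ok
k=4 barrier max(L[4]=4,C[3]=3)→4c, D[4]=4 ok
k=5 barrier max(L[5]=2,C[4]=2)→2c, D[5]=2 ok
k=6 barrier C[5]=8→8c, D[6]=8 ok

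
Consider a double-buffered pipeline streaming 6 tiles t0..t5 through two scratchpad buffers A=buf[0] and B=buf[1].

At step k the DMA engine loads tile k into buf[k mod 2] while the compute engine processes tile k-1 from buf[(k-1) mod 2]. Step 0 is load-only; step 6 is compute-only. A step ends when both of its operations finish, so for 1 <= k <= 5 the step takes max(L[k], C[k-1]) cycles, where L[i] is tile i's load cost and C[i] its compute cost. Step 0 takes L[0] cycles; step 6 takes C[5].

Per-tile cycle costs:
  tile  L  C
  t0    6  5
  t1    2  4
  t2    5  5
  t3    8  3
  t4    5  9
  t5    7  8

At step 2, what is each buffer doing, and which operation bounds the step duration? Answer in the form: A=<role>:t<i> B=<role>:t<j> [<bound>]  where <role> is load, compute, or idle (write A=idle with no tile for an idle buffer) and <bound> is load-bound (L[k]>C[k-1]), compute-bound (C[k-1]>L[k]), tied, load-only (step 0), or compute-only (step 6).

step 2: A=load:t2 B=compute:t1 [load-bound]

step 0: L[0]=6 → dur=6, Σ=6 | A=load:t0 B=idle [load-only]
step 1: L[1]=2 C[0]=5 → dur=5, Σ=11 | A=compute:t0 B=load:t1 [compute-bound]
step 2: L[2]=5 C[1]=4 → dur=5, Σ=16 | A=load:t2 B=compute:t1 [load-bound]
step 3: L[3]=8 C[2]=5 → dur=8, Σ=24 | A=compute:t2 B=load:t3 [load-bound]
step 4: L[4]=5 C[3]=3 → dur=5, Σ=29 | A=load:t4 B=compute:t3 [load-bound]
step 5: L[5]=7 C[4]=9 → dur=9, Σ=38 | A=compute:t4 B=load:t5 [compute-bound]
step 6: C[5]=8 → dur=8, Σ=46 | A=idle B=compute:t5 [compute-only]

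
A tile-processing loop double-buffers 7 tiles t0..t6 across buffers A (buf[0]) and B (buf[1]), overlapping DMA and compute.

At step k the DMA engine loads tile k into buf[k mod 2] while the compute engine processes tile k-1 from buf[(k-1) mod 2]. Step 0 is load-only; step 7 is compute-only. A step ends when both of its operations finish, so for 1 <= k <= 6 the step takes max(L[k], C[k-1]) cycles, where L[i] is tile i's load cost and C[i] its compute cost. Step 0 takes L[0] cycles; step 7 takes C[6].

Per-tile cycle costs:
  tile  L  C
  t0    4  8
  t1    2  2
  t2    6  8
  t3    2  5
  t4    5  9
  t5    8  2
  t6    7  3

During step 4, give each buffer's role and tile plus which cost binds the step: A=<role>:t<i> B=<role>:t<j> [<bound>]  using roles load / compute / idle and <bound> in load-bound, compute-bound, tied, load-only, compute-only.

step 4: A=load:t4 B=compute:t3 [tied]

k=0 load=t0/4c comp=- wait=4 total=4
k=1 load=t1/2c comp=t0/8c wait=8 total=12
k=2 load=t2/6c comp=t1/2c wait=6 total=18
k=3 load=t3/2c comp=t2/8c wait=8 total=26
k=4 load=t4/5c comp=t3/5c wait=5 total=31
k=5 load=t5/8c comp=t4/9c wait=9 total=40
k=6 load=t6/7c comp=t5/2c wait=7 total=47
k=7 load=- comp=t6/3c wait=3 total=50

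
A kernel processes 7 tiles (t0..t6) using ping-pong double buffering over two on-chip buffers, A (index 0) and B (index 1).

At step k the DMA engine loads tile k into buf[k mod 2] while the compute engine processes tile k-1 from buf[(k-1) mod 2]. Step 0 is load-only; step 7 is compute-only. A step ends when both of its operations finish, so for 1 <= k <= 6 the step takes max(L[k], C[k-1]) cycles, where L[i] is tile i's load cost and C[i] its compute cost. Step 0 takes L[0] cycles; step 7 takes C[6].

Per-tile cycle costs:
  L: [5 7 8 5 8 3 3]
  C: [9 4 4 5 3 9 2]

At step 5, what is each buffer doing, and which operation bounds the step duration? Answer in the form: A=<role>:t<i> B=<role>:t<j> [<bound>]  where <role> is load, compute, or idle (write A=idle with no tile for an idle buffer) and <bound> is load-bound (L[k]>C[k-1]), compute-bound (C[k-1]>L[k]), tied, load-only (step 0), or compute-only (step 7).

[0] DMA t0→A (5c) ∥ CU idle ⇒ 5c, clock 5
[1] DMA t1→B (7c) ∥ CU A:t0 (9c) ⇒ 9c, clock 14
[2] DMA t2→A (8c) ∥ CU B:t1 (4c) ⇒ 8c, clock 22
[3] DMA t3→B (5c) ∥ CU A:t2 (4c) ⇒ 5c, clock 27
[4] DMA t4→A (8c) ∥ CU B:t3 (5c) ⇒ 8c, clock 35
[5] DMA t5→B (3c) ∥ CU A:t4 (3c) ⇒ 3c, clock 38
[6] DMA t6→A (3c) ∥ CU B:t5 (9c) ⇒ 9c, clock 47
[7] DMA idle ∥ CU A:t6 (2c) ⇒ 2c, clock 49

step 5: A=compute:t4 B=load:t5 [tied]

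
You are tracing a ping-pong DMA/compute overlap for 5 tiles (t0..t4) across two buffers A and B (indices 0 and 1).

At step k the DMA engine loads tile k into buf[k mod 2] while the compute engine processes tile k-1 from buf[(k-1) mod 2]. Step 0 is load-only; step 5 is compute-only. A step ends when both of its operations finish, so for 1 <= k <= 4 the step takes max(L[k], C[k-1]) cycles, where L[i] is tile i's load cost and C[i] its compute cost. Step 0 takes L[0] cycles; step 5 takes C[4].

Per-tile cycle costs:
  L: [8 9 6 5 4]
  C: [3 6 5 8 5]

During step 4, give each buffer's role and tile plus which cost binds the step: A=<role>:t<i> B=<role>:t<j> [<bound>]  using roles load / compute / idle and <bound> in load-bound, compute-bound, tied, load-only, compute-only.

  0. 8=8c; end=8; A:t0 B:-
  1. max(9,3)=9c; end=17; A:t0 B:t1
  2. max(6,6)=6c; end=23; A:t2 B:t1
  3. max(5,5)=5c; end=28; A:t2 B:t3
  4. max(4,8)=8c; end=36; A:t4 B:t3
  5. 5=5c; end=41; A:t4 B:t3

step 4: A=load:t4 B=compute:t3 [compute-bound]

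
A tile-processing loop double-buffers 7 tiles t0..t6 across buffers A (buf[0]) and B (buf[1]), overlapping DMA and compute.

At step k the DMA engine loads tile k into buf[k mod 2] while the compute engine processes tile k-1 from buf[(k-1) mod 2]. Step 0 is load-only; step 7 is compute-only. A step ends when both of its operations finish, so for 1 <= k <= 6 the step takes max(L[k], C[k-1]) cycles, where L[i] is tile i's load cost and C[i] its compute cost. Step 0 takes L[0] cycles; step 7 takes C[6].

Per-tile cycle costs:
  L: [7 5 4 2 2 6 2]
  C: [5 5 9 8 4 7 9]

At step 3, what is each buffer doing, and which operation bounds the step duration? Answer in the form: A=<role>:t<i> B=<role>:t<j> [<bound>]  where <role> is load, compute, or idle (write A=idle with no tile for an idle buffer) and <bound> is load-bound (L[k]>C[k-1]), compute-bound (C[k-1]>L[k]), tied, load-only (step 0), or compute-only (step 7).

step 3: A=compute:t2 B=load:t3 [compute-bound]

step 0: L[0]=7 → dur=7, Σ=7 | A=load:t0 B=idle [load-only]
step 1: L[1]=5 C[0]=5 → dur=5, Σ=12 | A=compute:t0 B=load:t1 [tied]
step 2: L[2]=4 C[1]=5 → dur=5, Σ=17 | A=load:t2 B=compute:t1 [compute-bound]
step 3: L[3]=2 C[2]=9 → dur=9, Σ=26 | A=compute:t2 B=load:t3 [compute-bound]
step 4: L[4]=2 C[3]=8 → dur=8, Σ=34 | A=load:t4 B=compute:t3 [compute-bound]
step 5: L[5]=6 C[4]=4 → dur=6, Σ=40 | A=compute:t4 B=load:t5 [load-bound]
step 6: L[6]=2 C[5]=7 → dur=7, Σ=47 | A=load:t6 B=compute:t5 [compute-bound]
step 7: C[6]=9 → dur=9, Σ=56 | A=compute:t6 B=idle [compute-only]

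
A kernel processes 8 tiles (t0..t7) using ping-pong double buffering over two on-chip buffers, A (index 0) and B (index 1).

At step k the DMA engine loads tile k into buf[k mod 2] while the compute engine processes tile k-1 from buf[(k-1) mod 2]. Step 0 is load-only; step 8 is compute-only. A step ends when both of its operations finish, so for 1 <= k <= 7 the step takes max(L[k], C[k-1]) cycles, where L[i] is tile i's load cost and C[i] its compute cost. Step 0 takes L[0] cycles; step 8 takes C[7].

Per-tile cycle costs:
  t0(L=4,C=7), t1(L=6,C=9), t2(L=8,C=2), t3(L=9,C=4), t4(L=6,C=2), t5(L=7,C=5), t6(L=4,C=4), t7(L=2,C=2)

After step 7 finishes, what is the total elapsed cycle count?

end_cycle[7] = 51

step 0: L[0]=4 → dur=4, Σ=4 | A=load:t0 B=idle [load-only]
step 1: L[1]=6 C[0]=7 → dur=7, Σ=11 | A=compute:t0 B=load:t1 [compute-bound]
step 2: L[2]=8 C[1]=9 → dur=9, Σ=20 | A=load:t2 B=compute:t1 [compute-bound]
step 3: L[3]=9 C[2]=2 → dur=9, Σ=29 | A=compute:t2 B=load:t3 [load-bound]
step 4: L[4]=6 C[3]=4 → dur=6, Σ=35 | A=load:t4 B=compute:t3 [load-bound]
step 5: L[5]=7 C[4]=2 → dur=7, Σ=42 | A=compute:t4 B=load:t5 [load-bound]
step 6: L[6]=4 C[5]=5 → dur=5, Σ=47 | A=load:t6 B=compute:t5 [compute-bound]
step 7: L[7]=2 C[6]=4 → dur=4, Σ=51 | A=compute:t6 B=load:t7 [compute-bound]
step 8: C[7]=2 → dur=2, Σ=53 | A=idle B=compute:t7 [compute-only]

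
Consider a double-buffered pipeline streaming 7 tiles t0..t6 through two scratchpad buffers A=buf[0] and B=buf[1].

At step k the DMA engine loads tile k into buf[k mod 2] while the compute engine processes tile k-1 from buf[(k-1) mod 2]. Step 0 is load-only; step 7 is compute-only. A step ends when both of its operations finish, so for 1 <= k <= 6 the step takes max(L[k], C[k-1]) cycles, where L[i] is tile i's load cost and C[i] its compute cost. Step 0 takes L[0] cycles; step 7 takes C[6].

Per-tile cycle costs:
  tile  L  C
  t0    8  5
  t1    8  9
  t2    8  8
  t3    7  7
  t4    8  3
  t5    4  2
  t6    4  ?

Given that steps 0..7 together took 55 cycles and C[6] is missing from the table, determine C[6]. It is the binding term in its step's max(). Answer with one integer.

step 0 | dur = L[0]=8 = 8
step 1 | dur = max(L[1]=8, C[0]=5) = 8
step 2 | dur = max(L[2]=8, C[1]=9) = 9
step 3 | dur = max(L[3]=7, C[2]=8) = 8
step 4 | dur = max(L[4]=8, C[3]=7) = 8
step 5 | dur = max(L[5]=4, C[4]=3) = 4
step 6 | dur = max(L[6]=4, C[5]=2) = 4
step 7 | dur = C[6]=? = C[6]  (unknown; binding)
sum of known step durations = 49
dur[7] = total - known = 55 - 49 = 6
C[6] is the binding max in step 7, so C[6] = dur[7] = 6

C[6] = 6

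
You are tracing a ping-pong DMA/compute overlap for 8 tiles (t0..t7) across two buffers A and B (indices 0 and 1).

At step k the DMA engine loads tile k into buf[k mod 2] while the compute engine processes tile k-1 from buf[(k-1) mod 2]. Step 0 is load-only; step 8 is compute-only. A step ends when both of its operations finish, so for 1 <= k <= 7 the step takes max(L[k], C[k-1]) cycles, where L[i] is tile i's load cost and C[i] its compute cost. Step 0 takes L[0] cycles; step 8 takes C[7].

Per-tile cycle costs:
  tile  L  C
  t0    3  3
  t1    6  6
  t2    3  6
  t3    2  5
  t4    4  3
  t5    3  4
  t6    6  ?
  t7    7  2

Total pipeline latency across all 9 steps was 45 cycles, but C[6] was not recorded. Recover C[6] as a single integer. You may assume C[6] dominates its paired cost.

step 0: dur = L[0]=3 = 3
step 1: dur = max(L[1]=6, C[0]=3) = 6
step 2: dur = max(L[2]=3, C[1]=6) = 6
step 3: dur = max(L[3]=2, C[2]=6) = 6
step 4: dur = max(L[4]=4, C[3]=5) = 5
step 5: dur = max(L[5]=3, C[4]=3) = 3
step 6: dur = max(L[6]=6, C[5]=4) = 6
step 7: dur = max(L[7]=7, C[6]=?) = C[6]  (unknown; binding)
step 8: dur = C[7]=2 = 2
sum of known step durations = 37
dur[7] = total - known = 45 - 37 = 8
C[6] is the binding max in step 7, so C[6] = dur[7] = 8

C[6] = 8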